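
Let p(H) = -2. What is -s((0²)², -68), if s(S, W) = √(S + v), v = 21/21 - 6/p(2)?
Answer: -2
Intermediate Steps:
v = 4 (v = 21/21 - 6/(-2) = 21*(1/21) - 6*(-½) = 1 + 3 = 4)
s(S, W) = √(4 + S) (s(S, W) = √(S + 4) = √(4 + S))
-s((0²)², -68) = -√(4 + (0²)²) = -√(4 + 0²) = -√(4 + 0) = -√4 = -1*2 = -2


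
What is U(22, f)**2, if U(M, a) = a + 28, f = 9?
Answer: 1369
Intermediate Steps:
U(M, a) = 28 + a
U(22, f)**2 = (28 + 9)**2 = 37**2 = 1369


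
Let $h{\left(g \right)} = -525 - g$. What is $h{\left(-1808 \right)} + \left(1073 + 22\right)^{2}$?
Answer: $1200308$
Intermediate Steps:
$h{\left(-1808 \right)} + \left(1073 + 22\right)^{2} = \left(-525 - -1808\right) + \left(1073 + 22\right)^{2} = \left(-525 + 1808\right) + 1095^{2} = 1283 + 1199025 = 1200308$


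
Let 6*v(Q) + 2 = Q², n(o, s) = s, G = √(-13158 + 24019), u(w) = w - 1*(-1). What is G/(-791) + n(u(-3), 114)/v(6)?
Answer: 342/17 - √10861/791 ≈ 19.986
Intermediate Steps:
u(w) = 1 + w (u(w) = w + 1 = 1 + w)
G = √10861 ≈ 104.22
v(Q) = -⅓ + Q²/6
G/(-791) + n(u(-3), 114)/v(6) = √10861/(-791) + 114/(-⅓ + (⅙)*6²) = √10861*(-1/791) + 114/(-⅓ + (⅙)*36) = -√10861/791 + 114/(-⅓ + 6) = -√10861/791 + 114/(17/3) = -√10861/791 + 114*(3/17) = -√10861/791 + 342/17 = 342/17 - √10861/791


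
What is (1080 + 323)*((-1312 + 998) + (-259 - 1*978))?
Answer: -2176053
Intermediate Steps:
(1080 + 323)*((-1312 + 998) + (-259 - 1*978)) = 1403*(-314 + (-259 - 978)) = 1403*(-314 - 1237) = 1403*(-1551) = -2176053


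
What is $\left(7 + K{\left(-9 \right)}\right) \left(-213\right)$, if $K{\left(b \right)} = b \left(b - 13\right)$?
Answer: $-43665$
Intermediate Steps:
$K{\left(b \right)} = b \left(-13 + b\right)$
$\left(7 + K{\left(-9 \right)}\right) \left(-213\right) = \left(7 - 9 \left(-13 - 9\right)\right) \left(-213\right) = \left(7 - -198\right) \left(-213\right) = \left(7 + 198\right) \left(-213\right) = 205 \left(-213\right) = -43665$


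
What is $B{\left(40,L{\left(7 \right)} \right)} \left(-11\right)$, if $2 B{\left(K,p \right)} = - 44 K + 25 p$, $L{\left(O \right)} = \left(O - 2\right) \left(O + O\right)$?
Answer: $55$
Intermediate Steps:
$L{\left(O \right)} = 2 O \left(-2 + O\right)$ ($L{\left(O \right)} = \left(-2 + O\right) 2 O = 2 O \left(-2 + O\right)$)
$B{\left(K,p \right)} = - 22 K + \frac{25 p}{2}$ ($B{\left(K,p \right)} = \frac{- 44 K + 25 p}{2} = - 22 K + \frac{25 p}{2}$)
$B{\left(40,L{\left(7 \right)} \right)} \left(-11\right) = \left(\left(-22\right) 40 + \frac{25 \cdot 2 \cdot 7 \left(-2 + 7\right)}{2}\right) \left(-11\right) = \left(-880 + \frac{25 \cdot 2 \cdot 7 \cdot 5}{2}\right) \left(-11\right) = \left(-880 + \frac{25}{2} \cdot 70\right) \left(-11\right) = \left(-880 + 875\right) \left(-11\right) = \left(-5\right) \left(-11\right) = 55$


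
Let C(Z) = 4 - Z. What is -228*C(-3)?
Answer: -1596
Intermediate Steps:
-228*C(-3) = -228*(4 - 1*(-3)) = -228*(4 + 3) = -228*7 = -1596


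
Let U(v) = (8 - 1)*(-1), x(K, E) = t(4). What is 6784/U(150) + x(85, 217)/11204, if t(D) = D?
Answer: -19001977/19607 ≈ -969.14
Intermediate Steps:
x(K, E) = 4
U(v) = -7 (U(v) = 7*(-1) = -7)
6784/U(150) + x(85, 217)/11204 = 6784/(-7) + 4/11204 = 6784*(-⅐) + 4*(1/11204) = -6784/7 + 1/2801 = -19001977/19607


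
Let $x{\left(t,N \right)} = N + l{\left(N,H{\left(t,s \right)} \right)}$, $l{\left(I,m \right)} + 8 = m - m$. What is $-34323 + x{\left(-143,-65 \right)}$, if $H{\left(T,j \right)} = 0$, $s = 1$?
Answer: $-34396$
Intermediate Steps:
$l{\left(I,m \right)} = -8$ ($l{\left(I,m \right)} = -8 + \left(m - m\right) = -8 + 0 = -8$)
$x{\left(t,N \right)} = -8 + N$ ($x{\left(t,N \right)} = N - 8 = -8 + N$)
$-34323 + x{\left(-143,-65 \right)} = -34323 - 73 = -34396$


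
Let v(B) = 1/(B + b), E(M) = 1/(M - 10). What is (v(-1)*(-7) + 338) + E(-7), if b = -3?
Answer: 23099/68 ≈ 339.69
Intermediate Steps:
E(M) = 1/(-10 + M)
v(B) = 1/(-3 + B) (v(B) = 1/(B - 3) = 1/(-3 + B))
(v(-1)*(-7) + 338) + E(-7) = (-7/(-3 - 1) + 338) + 1/(-10 - 7) = (-7/(-4) + 338) + 1/(-17) = (-¼*(-7) + 338) - 1/17 = (7/4 + 338) - 1/17 = 1359/4 - 1/17 = 23099/68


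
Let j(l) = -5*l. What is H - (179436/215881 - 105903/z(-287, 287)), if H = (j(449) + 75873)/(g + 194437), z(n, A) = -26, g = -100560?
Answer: -2146282500944915/526922776562 ≈ -4073.2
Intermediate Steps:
H = 73628/93877 (H = (-5*449 + 75873)/(-100560 + 194437) = (-2245 + 75873)/93877 = 73628*(1/93877) = 73628/93877 ≈ 0.78430)
H - (179436/215881 - 105903/z(-287, 287)) = 73628/93877 - (179436/215881 - 105903/(-26)) = 73628/93877 - (179436*(1/215881) - 105903*(-1/26)) = 73628/93877 - (179436/215881 + 105903/26) = 73628/93877 - 1*22867110879/5612906 = 73628/93877 - 22867110879/5612906 = -2146282500944915/526922776562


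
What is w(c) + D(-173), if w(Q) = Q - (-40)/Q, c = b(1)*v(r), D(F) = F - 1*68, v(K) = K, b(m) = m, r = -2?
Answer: -263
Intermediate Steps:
D(F) = -68 + F (D(F) = F - 68 = -68 + F)
c = -2 (c = 1*(-2) = -2)
w(Q) = Q + 40/Q
w(c) + D(-173) = (-2 + 40/(-2)) + (-68 - 173) = (-2 + 40*(-½)) - 241 = (-2 - 20) - 241 = -22 - 241 = -263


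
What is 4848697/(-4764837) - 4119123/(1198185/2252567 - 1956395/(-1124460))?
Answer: -1420387157135698069974575/783369414734331183 ≈ -1.8132e+6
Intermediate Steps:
4848697/(-4764837) - 4119123/(1198185/2252567 - 1956395/(-1124460)) = 4848697*(-1/4764837) - 4119123/(1198185*(1/2252567) - 1956395*(-1/1124460)) = -692671/680691 - 4119123/(1198185/2252567 + 391279/224892) = -692671/680691 - 4119123/1150844384213/506584297764 = -692671/680691 - 4119123*506584297764/1150844384213 = -692671/680691 - 2086683032358540972/1150844384213 = -1420387157135698069974575/783369414734331183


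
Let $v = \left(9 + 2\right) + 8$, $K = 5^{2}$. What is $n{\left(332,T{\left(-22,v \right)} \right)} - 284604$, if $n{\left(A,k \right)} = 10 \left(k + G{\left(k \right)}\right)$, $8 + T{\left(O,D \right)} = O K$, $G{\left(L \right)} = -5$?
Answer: $-290234$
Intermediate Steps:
$K = 25$
$v = 19$ ($v = 11 + 8 = 19$)
$T{\left(O,D \right)} = -8 + 25 O$ ($T{\left(O,D \right)} = -8 + O 25 = -8 + 25 O$)
$n{\left(A,k \right)} = -50 + 10 k$ ($n{\left(A,k \right)} = 10 \left(k - 5\right) = 10 \left(-5 + k\right) = -50 + 10 k$)
$n{\left(332,T{\left(-22,v \right)} \right)} - 284604 = \left(-50 + 10 \left(-8 + 25 \left(-22\right)\right)\right) - 284604 = \left(-50 + 10 \left(-8 - 550\right)\right) - 284604 = \left(-50 + 10 \left(-558\right)\right) - 284604 = \left(-50 - 5580\right) - 284604 = -5630 - 284604 = -290234$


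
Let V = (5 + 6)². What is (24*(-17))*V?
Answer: -49368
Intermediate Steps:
V = 121 (V = 11² = 121)
(24*(-17))*V = (24*(-17))*121 = -408*121 = -49368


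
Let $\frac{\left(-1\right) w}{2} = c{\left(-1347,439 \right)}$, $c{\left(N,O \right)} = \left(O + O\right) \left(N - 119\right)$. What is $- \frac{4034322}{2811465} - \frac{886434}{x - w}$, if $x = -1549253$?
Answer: $- \frac{1571505142552}{1288134854365} \approx -1.22$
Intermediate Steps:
$c{\left(N,O \right)} = 2 O \left(-119 + N\right)$
$w = 2574296$ ($w = - 2 \cdot 2 \cdot 439 \left(-119 - 1347\right) = - 2 \cdot 2 \cdot 439 \left(-1466\right) = \left(-2\right) \left(-1287148\right) = 2574296$)
$- \frac{4034322}{2811465} - \frac{886434}{x - w} = - \frac{4034322}{2811465} - \frac{886434}{-1549253 - 2574296} = \left(-4034322\right) \frac{1}{2811465} - \frac{886434}{-1549253 - 2574296} = - \frac{448258}{312385} - \frac{886434}{-4123549} = - \frac{448258}{312385} - - \frac{886434}{4123549} = - \frac{448258}{312385} + \frac{886434}{4123549} = - \frac{1571505142552}{1288134854365}$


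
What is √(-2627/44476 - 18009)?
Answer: I*√8905995559409/22238 ≈ 134.2*I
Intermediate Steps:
√(-2627/44476 - 18009) = √(-800970911/44476) = I*√8905995559409/22238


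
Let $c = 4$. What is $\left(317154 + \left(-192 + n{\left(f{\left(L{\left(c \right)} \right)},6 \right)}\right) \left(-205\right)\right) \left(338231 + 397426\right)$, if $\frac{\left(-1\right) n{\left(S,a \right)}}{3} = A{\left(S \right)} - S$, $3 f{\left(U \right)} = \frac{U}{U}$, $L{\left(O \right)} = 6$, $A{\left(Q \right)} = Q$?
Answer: $262272019698$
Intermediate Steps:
$f{\left(U \right)} = \frac{1}{3}$ ($f{\left(U \right)} = \frac{U \frac{1}{U}}{3} = \frac{1}{3} \cdot 1 = \frac{1}{3}$)
$n{\left(S,a \right)} = 0$ ($n{\left(S,a \right)} = - 3 \left(S - S\right) = \left(-3\right) 0 = 0$)
$\left(317154 + \left(-192 + n{\left(f{\left(L{\left(c \right)} \right)},6 \right)}\right) \left(-205\right)\right) \left(338231 + 397426\right) = \left(317154 + \left(-192 + 0\right) \left(-205\right)\right) \left(338231 + 397426\right) = \left(317154 - -39360\right) 735657 = \left(317154 + 39360\right) 735657 = 356514 \cdot 735657 = 262272019698$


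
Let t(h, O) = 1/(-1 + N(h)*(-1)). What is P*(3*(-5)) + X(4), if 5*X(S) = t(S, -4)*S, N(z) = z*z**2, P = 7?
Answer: -34129/325 ≈ -105.01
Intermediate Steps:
N(z) = z**3
t(h, O) = 1/(-1 - h**3) (t(h, O) = 1/(-1 + h**3*(-1)) = 1/(-1 - h**3))
X(S) = -S/(5*(1 + S**3)) (X(S) = ((-1/(1 + S**3))*S)/5 = (-S/(1 + S**3))/5 = -S/(5*(1 + S**3)))
P*(3*(-5)) + X(4) = 7*(3*(-5)) - 1*4/(5 + 5*4**3) = 7*(-15) - 1*4/(5 + 5*64) = -105 - 1*4/(5 + 320) = -105 - 1*4/325 = -105 - 1*4*1/325 = -105 - 4/325 = -34129/325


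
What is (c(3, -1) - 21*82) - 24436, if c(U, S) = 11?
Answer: -26147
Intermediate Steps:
(c(3, -1) - 21*82) - 24436 = (11 - 21*82) - 24436 = (11 - 1722) - 24436 = -1711 - 24436 = -26147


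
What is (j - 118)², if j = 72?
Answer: 2116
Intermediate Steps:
(j - 118)² = (72 - 118)² = (-46)² = 2116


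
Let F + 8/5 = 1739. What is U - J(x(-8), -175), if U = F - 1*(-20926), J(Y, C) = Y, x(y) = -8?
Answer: 113357/5 ≈ 22671.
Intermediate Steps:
F = 8687/5 (F = -8/5 + 1739 = 8687/5 ≈ 1737.4)
U = 113317/5 (U = 8687/5 - 1*(-20926) = 8687/5 + 20926 = 113317/5 ≈ 22663.)
U - J(x(-8), -175) = 113317/5 - 1*(-8) = 113317/5 + 8 = 113357/5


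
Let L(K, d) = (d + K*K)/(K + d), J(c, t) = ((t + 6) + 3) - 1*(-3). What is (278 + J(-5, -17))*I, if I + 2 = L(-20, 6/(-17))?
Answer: -1021839/173 ≈ -5906.6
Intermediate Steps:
J(c, t) = 12 + t (J(c, t) = ((6 + t) + 3) + 3 = (9 + t) + 3 = 12 + t)
L(K, d) = (d + K**2)/(K + d)
I = -3743/173 (I = -2 + (6/(-17) + (-20)**2)/(-20 + 6/(-17)) = -2 + (6*(-1/17) + 400)/(-20 + 6*(-1/17)) = -2 + (-6/17 + 400)/(-20 - 6/17) = -2 + (6794/17)/(-346/17) = -2 - 17/346*6794/17 = -2 - 3397/173 = -3743/173 ≈ -21.636)
(278 + J(-5, -17))*I = (278 + (12 - 17))*(-3743/173) = (278 - 5)*(-3743/173) = 273*(-3743/173) = -1021839/173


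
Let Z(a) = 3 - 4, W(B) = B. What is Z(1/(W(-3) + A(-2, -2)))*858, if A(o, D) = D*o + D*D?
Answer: -858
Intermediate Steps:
A(o, D) = D**2 + D*o (A(o, D) = D*o + D**2 = D**2 + D*o)
Z(a) = -1
Z(1/(W(-3) + A(-2, -2)))*858 = -1*858 = -858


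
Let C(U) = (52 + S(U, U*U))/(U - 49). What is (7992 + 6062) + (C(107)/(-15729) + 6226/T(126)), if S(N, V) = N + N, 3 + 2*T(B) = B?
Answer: 12606100665/890561 ≈ 14155.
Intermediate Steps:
T(B) = -3/2 + B/2
S(N, V) = 2*N
C(U) = (52 + 2*U)/(-49 + U) (C(U) = (52 + 2*U)/(U - 49) = (52 + 2*U)/(-49 + U))
(7992 + 6062) + (C(107)/(-15729) + 6226/T(126)) = (7992 + 6062) + ((2*(26 + 107)/(-49 + 107))/(-15729) + 6226/(-3/2 + (1/2)*126)) = 14054 + ((2*133/58)*(-1/15729) + 6226/(-3/2 + 63)) = 14054 + ((2*(1/58)*133)*(-1/15729) + 6226/(123/2)) = 14054 + ((133/29)*(-1/15729) + 6226*(2/123)) = 14054 + (-19/65163 + 12452/123) = 14054 + 90156371/890561 = 12606100665/890561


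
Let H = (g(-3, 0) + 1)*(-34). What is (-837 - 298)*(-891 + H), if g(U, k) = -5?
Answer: 856925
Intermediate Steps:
H = 136 (H = (-5 + 1)*(-34) = -4*(-34) = 136)
(-837 - 298)*(-891 + H) = (-837 - 298)*(-891 + 136) = -1135*(-755) = 856925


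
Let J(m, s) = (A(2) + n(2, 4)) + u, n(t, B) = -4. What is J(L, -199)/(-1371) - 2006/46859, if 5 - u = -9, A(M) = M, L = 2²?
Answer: -1104178/21414563 ≈ -0.051562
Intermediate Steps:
L = 4
u = 14 (u = 5 - 1*(-9) = 5 + 9 = 14)
J(m, s) = 12 (J(m, s) = (2 - 4) + 14 = -2 + 14 = 12)
J(L, -199)/(-1371) - 2006/46859 = 12/(-1371) - 2006/46859 = 12*(-1/1371) - 2006*1/46859 = -4/457 - 2006/46859 = -1104178/21414563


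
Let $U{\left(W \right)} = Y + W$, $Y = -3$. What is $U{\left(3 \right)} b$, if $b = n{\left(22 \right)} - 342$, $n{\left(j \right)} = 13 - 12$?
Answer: $0$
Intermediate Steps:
$n{\left(j \right)} = 1$ ($n{\left(j \right)} = 13 - 12 = 1$)
$U{\left(W \right)} = -3 + W$
$b = -341$ ($b = 1 - 342 = -341$)
$U{\left(3 \right)} b = \left(-3 + 3\right) \left(-341\right) = 0 \left(-341\right) = 0$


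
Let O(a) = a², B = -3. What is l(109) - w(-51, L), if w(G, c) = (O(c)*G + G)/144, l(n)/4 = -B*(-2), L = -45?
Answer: 16645/24 ≈ 693.54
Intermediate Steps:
l(n) = -24 (l(n) = 4*(-1*(-3)*(-2)) = 4*(3*(-2)) = 4*(-6) = -24)
w(G, c) = G/144 + G*c²/144 (w(G, c) = (c²*G + G)/144 = (G*c² + G)*(1/144) = (G + G*c²)*(1/144) = G/144 + G*c²/144)
l(109) - w(-51, L) = -24 - (-51)*(1 + (-45)²)/144 = -24 - (-51)*(1 + 2025)/144 = -24 - (-51)*2026/144 = -24 - 1*(-17221/24) = -24 + 17221/24 = 16645/24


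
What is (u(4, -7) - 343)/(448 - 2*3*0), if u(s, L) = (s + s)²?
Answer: -279/448 ≈ -0.62277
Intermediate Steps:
u(s, L) = 4*s² (u(s, L) = (2*s)² = 4*s²)
(u(4, -7) - 343)/(448 - 2*3*0) = (4*4² - 343)/(448 - 2*3*0) = (4*16 - 343)/(448 - 6*0) = (64 - 343)/(448 + 0) = -279/448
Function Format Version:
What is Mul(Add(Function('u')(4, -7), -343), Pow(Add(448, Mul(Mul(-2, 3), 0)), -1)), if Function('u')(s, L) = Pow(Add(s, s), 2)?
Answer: Rational(-279, 448) ≈ -0.62277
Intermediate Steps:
Function('u')(s, L) = Mul(4, Pow(s, 2)) (Function('u')(s, L) = Pow(Mul(2, s), 2) = Mul(4, Pow(s, 2)))
Mul(Add(Function('u')(4, -7), -343), Pow(Add(448, Mul(Mul(-2, 3), 0)), -1)) = Mul(Add(Mul(4, Pow(4, 2)), -343), Pow(Add(448, Mul(Mul(-2, 3), 0)), -1)) = Mul(Add(Mul(4, 16), -343), Pow(Add(448, Mul(-6, 0)), -1)) = Mul(Add(64, -343), Pow(Add(448, 0), -1)) = Mul(-279, Pow(448, -1)) = Mul(-279, Rational(1, 448)) = Rational(-279, 448)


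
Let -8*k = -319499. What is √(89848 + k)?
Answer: √2076566/4 ≈ 360.26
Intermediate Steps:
k = 319499/8 (k = -⅛*(-319499) = 319499/8 ≈ 39937.)
√(89848 + k) = √(89848 + 319499/8) = √(1038283/8) = √2076566/4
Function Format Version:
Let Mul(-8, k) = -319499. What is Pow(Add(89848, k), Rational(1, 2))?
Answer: Mul(Rational(1, 4), Pow(2076566, Rational(1, 2))) ≈ 360.26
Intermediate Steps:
k = Rational(319499, 8) (k = Mul(Rational(-1, 8), -319499) = Rational(319499, 8) ≈ 39937.)
Pow(Add(89848, k), Rational(1, 2)) = Pow(Add(89848, Rational(319499, 8)), Rational(1, 2)) = Pow(Rational(1038283, 8), Rational(1, 2)) = Mul(Rational(1, 4), Pow(2076566, Rational(1, 2)))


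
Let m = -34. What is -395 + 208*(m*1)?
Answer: -7467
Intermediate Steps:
-395 + 208*(m*1) = -395 + 208*(-34*1) = -395 + 208*(-34) = -395 - 7072 = -7467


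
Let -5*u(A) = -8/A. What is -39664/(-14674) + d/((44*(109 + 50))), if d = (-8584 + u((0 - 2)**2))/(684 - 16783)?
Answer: 169220716091/62602732390 ≈ 2.7031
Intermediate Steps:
u(A) = 8/(5*A) (u(A) = -(-8)/(5*A) = 8/(5*A))
d = 42918/80495 (d = (-8584 + 8/(5*((0 - 2)**2)))/(684 - 16783) = (-8584 + 8/(5*((-2)**2)))/(-16099) = (-8584 + (8/5)/4)*(-1/16099) = (-8584 + (8/5)*(1/4))*(-1/16099) = (-8584 + 2/5)*(-1/16099) = -42918/5*(-1/16099) = 42918/80495 ≈ 0.53318)
-39664/(-14674) + d/((44*(109 + 50))) = -39664/(-14674) + 42918/(80495*((44*(109 + 50)))) = -39664*(-1/14674) + 42918/(80495*((44*159))) = 19832/7337 + (42918/80495)/6996 = 19832/7337 + (42918/80495)*(1/6996) = 19832/7337 + 7153/93857170 = 169220716091/62602732390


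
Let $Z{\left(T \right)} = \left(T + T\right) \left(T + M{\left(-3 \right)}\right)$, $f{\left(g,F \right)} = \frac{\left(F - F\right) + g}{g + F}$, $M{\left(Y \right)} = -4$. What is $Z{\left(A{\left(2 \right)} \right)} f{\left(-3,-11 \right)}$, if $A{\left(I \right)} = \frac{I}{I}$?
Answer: $- \frac{9}{7} \approx -1.2857$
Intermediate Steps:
$A{\left(I \right)} = 1$
$f{\left(g,F \right)} = \frac{g}{F + g}$ ($f{\left(g,F \right)} = \frac{0 + g}{F + g} = \frac{g}{F + g}$)
$Z{\left(T \right)} = 2 T \left(-4 + T\right)$ ($Z{\left(T \right)} = \left(T + T\right) \left(T - 4\right) = 2 T \left(-4 + T\right)$)
$Z{\left(A{\left(2 \right)} \right)} f{\left(-3,-11 \right)} = 2 \cdot 1 \left(-4 + 1\right) \left(- \frac{3}{-11 - 3}\right) = 2 \cdot 1 \left(-3\right) \left(- \frac{3}{-14}\right) = - 6 \left(\left(-3\right) \left(- \frac{1}{14}\right)\right) = \left(-6\right) \frac{3}{14} = - \frac{9}{7}$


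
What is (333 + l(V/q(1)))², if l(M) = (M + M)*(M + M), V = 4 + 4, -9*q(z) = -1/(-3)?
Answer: 34952919849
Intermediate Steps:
q(z) = -1/27 (q(z) = -(-1)/(9*(-3)) = -(-1)*(-1)/(9*3) = -⅑*⅓ = -1/27)
V = 8
l(M) = 4*M² (l(M) = (2*M)*(2*M) = 4*M²)
(333 + l(V/q(1)))² = (333 + 4*(8/(-1/27))²)² = (333 + 4*(-27*8)²)² = (333 + 4*(-216)²)² = (333 + 4*46656)² = (333 + 186624)² = 186957² = 34952919849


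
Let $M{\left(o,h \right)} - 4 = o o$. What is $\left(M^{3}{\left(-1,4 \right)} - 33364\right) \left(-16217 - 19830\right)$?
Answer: $1198166233$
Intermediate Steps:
$M{\left(o,h \right)} = 4 + o^{2}$ ($M{\left(o,h \right)} = 4 + o o = 4 + o^{2}$)
$\left(M^{3}{\left(-1,4 \right)} - 33364\right) \left(-16217 - 19830\right) = \left(\left(4 + \left(-1\right)^{2}\right)^{3} - 33364\right) \left(-16217 - 19830\right) = \left(\left(4 + 1\right)^{3} - 33364\right) \left(-36047\right) = \left(5^{3} - 33364\right) \left(-36047\right) = \left(125 - 33364\right) \left(-36047\right) = \left(-33239\right) \left(-36047\right) = 1198166233$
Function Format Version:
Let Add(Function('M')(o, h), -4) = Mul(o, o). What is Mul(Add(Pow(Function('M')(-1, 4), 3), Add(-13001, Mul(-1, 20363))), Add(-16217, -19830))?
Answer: 1198166233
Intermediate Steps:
Function('M')(o, h) = Add(4, Pow(o, 2)) (Function('M')(o, h) = Add(4, Mul(o, o)) = Add(4, Pow(o, 2)))
Mul(Add(Pow(Function('M')(-1, 4), 3), Add(-13001, Mul(-1, 20363))), Add(-16217, -19830)) = Mul(Add(Pow(Add(4, Pow(-1, 2)), 3), Add(-13001, Mul(-1, 20363))), Add(-16217, -19830)) = Mul(Add(Pow(Add(4, 1), 3), Add(-13001, -20363)), -36047) = Mul(Add(Pow(5, 3), -33364), -36047) = Mul(Add(125, -33364), -36047) = Mul(-33239, -36047) = 1198166233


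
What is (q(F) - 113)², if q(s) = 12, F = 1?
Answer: 10201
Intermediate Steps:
(q(F) - 113)² = (12 - 113)² = (-101)² = 10201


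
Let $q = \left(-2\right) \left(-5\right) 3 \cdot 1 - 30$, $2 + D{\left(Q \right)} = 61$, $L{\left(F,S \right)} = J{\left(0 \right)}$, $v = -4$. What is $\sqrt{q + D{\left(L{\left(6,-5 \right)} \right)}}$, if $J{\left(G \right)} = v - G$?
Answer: $\sqrt{59} \approx 7.6811$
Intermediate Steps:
$J{\left(G \right)} = -4 - G$
$L{\left(F,S \right)} = -4$ ($L{\left(F,S \right)} = -4 - 0 = -4 + 0 = -4$)
$D{\left(Q \right)} = 59$ ($D{\left(Q \right)} = -2 + 61 = 59$)
$q = 0$ ($q = 10 \cdot 3 \cdot 1 - 30 = 30 \cdot 1 - 30 = 30 - 30 = 0$)
$\sqrt{q + D{\left(L{\left(6,-5 \right)} \right)}} = \sqrt{0 + 59} = \sqrt{59}$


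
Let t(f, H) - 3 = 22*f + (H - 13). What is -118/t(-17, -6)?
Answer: 59/195 ≈ 0.30256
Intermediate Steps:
t(f, H) = -10 + H + 22*f (t(f, H) = 3 + (22*f + (H - 13)) = 3 + (22*f + (-13 + H)) = 3 + (-13 + H + 22*f) = -10 + H + 22*f)
-118/t(-17, -6) = -118/(-10 - 6 + 22*(-17)) = -118/(-10 - 6 - 374) = -118/(-390) = -118*(-1/390) = 59/195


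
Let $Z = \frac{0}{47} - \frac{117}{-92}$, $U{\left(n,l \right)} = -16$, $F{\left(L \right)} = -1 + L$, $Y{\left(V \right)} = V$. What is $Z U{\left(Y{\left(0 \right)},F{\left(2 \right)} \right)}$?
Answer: $- \frac{468}{23} \approx -20.348$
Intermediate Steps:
$Z = \frac{117}{92}$ ($Z = 0 \cdot \frac{1}{47} - - \frac{117}{92} = 0 + \frac{117}{92} = \frac{117}{92} \approx 1.2717$)
$Z U{\left(Y{\left(0 \right)},F{\left(2 \right)} \right)} = \frac{117}{92} \left(-16\right) = - \frac{468}{23}$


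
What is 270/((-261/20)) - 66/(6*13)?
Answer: -8119/377 ≈ -21.536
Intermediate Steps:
270/((-261/20)) - 66/(6*13) = 270/((-261*1/20)) - 66/78 = 270/(-261/20) - 66*1/78 = 270*(-20/261) - 11/13 = -600/29 - 11/13 = -8119/377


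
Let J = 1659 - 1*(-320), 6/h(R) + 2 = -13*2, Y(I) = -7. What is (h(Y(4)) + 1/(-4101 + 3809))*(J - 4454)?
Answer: 1101375/2044 ≈ 538.83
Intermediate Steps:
h(R) = -3/14 (h(R) = 6/(-2 - 13*2) = 6/(-2 - 26) = 6/(-28) = 6*(-1/28) = -3/14)
J = 1979 (J = 1659 + 320 = 1979)
(h(Y(4)) + 1/(-4101 + 3809))*(J - 4454) = (-3/14 + 1/(-4101 + 3809))*(1979 - 4454) = (-3/14 + 1/(-292))*(-2475) = (-3/14 - 1/292)*(-2475) = -445/2044*(-2475) = 1101375/2044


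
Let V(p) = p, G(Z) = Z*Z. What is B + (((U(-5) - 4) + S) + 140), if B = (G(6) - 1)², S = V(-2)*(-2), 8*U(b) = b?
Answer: 10915/8 ≈ 1364.4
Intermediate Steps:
U(b) = b/8
G(Z) = Z²
S = 4 (S = -2*(-2) = 4)
B = 1225 (B = (6² - 1)² = (36 - 1)² = 35² = 1225)
B + (((U(-5) - 4) + S) + 140) = 1225 + ((((⅛)*(-5) - 4) + 4) + 140) = 1225 + (((-5/8 - 4) + 4) + 140) = 1225 + ((-37/8 + 4) + 140) = 1225 + (-5/8 + 140) = 1225 + 1115/8 = 10915/8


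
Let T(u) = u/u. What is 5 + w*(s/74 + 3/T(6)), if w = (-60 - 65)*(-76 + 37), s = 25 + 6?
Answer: 1233745/74 ≈ 16672.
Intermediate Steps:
s = 31
T(u) = 1
w = 4875 (w = -125*(-39) = 4875)
5 + w*(s/74 + 3/T(6)) = 5 + 4875*(31/74 + 3/1) = 5 + 4875*(31*(1/74) + 3*1) = 5 + 4875*(31/74 + 3) = 5 + 4875*(253/74) = 5 + 1233375/74 = 1233745/74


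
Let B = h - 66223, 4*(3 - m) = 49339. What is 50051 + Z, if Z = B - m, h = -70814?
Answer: -298617/4 ≈ -74654.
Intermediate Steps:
m = -49327/4 (m = 3 - ¼*49339 = 3 - 49339/4 = -49327/4 ≈ -12332.)
B = -137037 (B = -70814 - 66223 = -137037)
Z = -498821/4 (Z = -137037 - 1*(-49327/4) = -137037 + 49327/4 = -498821/4 ≈ -1.2471e+5)
50051 + Z = 50051 - 498821/4 = -298617/4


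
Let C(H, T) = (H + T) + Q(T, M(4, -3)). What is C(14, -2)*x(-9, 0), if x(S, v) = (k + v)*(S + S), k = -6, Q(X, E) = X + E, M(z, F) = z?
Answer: 1512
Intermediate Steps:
Q(X, E) = E + X
C(H, T) = 4 + H + 2*T (C(H, T) = (H + T) + (4 + T) = 4 + H + 2*T)
x(S, v) = 2*S*(-6 + v) (x(S, v) = (-6 + v)*(S + S) = (-6 + v)*(2*S) = 2*S*(-6 + v))
C(14, -2)*x(-9, 0) = (4 + 14 + 2*(-2))*(2*(-9)*(-6 + 0)) = (4 + 14 - 4)*(2*(-9)*(-6)) = 14*108 = 1512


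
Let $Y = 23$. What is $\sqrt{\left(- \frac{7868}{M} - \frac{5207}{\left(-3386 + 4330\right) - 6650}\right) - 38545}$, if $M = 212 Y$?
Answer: $\frac{i \sqrt{207206982124455154}}{2318538} \approx 196.33 i$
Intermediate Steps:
$M = 4876$ ($M = 212 \cdot 23 = 4876$)
$\sqrt{\left(- \frac{7868}{M} - \frac{5207}{\left(-3386 + 4330\right) - 6650}\right) - 38545} = \sqrt{\left(- \frac{7868}{4876} - \frac{5207}{\left(-3386 + 4330\right) - 6650}\right) - 38545} = \sqrt{\left(\left(-7868\right) \frac{1}{4876} - \frac{5207}{944 - 6650}\right) - 38545} = \sqrt{\left(- \frac{1967}{1219} - \frac{5207}{-5706}\right) - 38545} = \sqrt{\left(- \frac{1967}{1219} - - \frac{5207}{5706}\right) - 38545} = \sqrt{\left(- \frac{1967}{1219} + \frac{5207}{5706}\right) - 38545} = \sqrt{- \frac{4876369}{6955614} - 38545} = \sqrt{- \frac{268109017999}{6955614}} = \frac{i \sqrt{207206982124455154}}{2318538}$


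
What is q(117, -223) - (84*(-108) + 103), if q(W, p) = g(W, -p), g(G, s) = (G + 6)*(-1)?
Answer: 8846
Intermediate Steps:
g(G, s) = -6 - G (g(G, s) = (6 + G)*(-1) = -6 - G)
q(W, p) = -6 - W
q(117, -223) - (84*(-108) + 103) = (-6 - 1*117) - (84*(-108) + 103) = (-6 - 117) - (-9072 + 103) = -123 - 1*(-8969) = -123 + 8969 = 8846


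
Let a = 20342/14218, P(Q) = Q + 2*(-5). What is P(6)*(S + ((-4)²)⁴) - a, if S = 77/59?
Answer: -109954109725/419431 ≈ -2.6215e+5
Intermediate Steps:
P(Q) = -10 + Q (P(Q) = Q - 10 = -10 + Q)
S = 77/59 (S = 77*(1/59) = 77/59 ≈ 1.3051)
a = 10171/7109 (a = 20342*(1/14218) = 10171/7109 ≈ 1.4307)
P(6)*(S + ((-4)²)⁴) - a = (-10 + 6)*(77/59 + ((-4)²)⁴) - 1*10171/7109 = -4*(77/59 + 16⁴) - 10171/7109 = -4*(77/59 + 65536) - 10171/7109 = -4*3866701/59 - 10171/7109 = -15466804/59 - 10171/7109 = -109954109725/419431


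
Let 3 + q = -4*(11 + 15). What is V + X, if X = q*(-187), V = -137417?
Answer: -117408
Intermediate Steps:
q = -107 (q = -3 - 4*(11 + 15) = -3 - 4*26 = -3 - 104 = -107)
X = 20009 (X = -107*(-187) = 20009)
V + X = -137417 + 20009 = -117408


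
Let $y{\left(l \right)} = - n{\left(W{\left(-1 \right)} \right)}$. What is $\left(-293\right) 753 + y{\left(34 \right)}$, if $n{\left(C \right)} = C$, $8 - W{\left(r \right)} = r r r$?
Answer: $-220638$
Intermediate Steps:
$W{\left(r \right)} = 8 - r^{3}$ ($W{\left(r \right)} = 8 - r r r = 8 - r^{2} r = 8 - r^{3}$)
$y{\left(l \right)} = -9$ ($y{\left(l \right)} = - (8 - \left(-1\right)^{3}) = - (8 - -1) = - (8 + 1) = \left(-1\right) 9 = -9$)
$\left(-293\right) 753 + y{\left(34 \right)} = \left(-293\right) 753 - 9 = -220629 - 9 = -220638$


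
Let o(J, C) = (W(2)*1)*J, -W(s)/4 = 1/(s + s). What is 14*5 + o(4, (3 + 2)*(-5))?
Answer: 66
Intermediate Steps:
W(s) = -2/s (W(s) = -4/(s + s) = -4*1/(2*s) = -2/s)
o(J, C) = -J (o(J, C) = (-2/2*1)*J = (-2*½*1)*J = (-1*1)*J = -J)
14*5 + o(4, (3 + 2)*(-5)) = 14*5 - 1*4 = 70 - 4 = 66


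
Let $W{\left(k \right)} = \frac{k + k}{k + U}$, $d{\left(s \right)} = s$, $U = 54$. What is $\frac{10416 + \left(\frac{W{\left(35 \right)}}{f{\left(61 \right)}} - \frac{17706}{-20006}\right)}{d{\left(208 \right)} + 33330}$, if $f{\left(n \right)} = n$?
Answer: $\frac{565703048539}{1821324253406} \approx 0.3106$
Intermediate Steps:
$W{\left(k \right)} = \frac{2 k}{54 + k}$ ($W{\left(k \right)} = \frac{k + k}{k + 54} = \frac{2 k}{54 + k}$)
$\frac{10416 + \left(\frac{W{\left(35 \right)}}{f{\left(61 \right)}} - \frac{17706}{-20006}\right)}{d{\left(208 \right)} + 33330} = \frac{10416 + \left(\frac{2 \cdot 35 \frac{1}{54 + 35}}{61} - \frac{17706}{-20006}\right)}{208 + 33330} = \frac{10416 + \left(2 \cdot 35 \cdot \frac{1}{89} \cdot \frac{1}{61} - - \frac{8853}{10003}\right)}{33538} = \left(10416 + \left(2 \cdot 35 \cdot \frac{1}{89} \cdot \frac{1}{61} + \frac{8853}{10003}\right)\right) \frac{1}{33538} = \left(10416 + \left(\frac{70}{89} \cdot \frac{1}{61} + \frac{8853}{10003}\right)\right) \frac{1}{33538} = \left(10416 + \left(\frac{70}{5429} + \frac{8853}{10003}\right)\right) \frac{1}{33538} = \left(10416 + \frac{48763147}{54306287}\right) \frac{1}{33538} = \frac{565703048539}{54306287} \cdot \frac{1}{33538} = \frac{565703048539}{1821324253406}$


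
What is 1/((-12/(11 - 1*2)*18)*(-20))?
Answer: 1/480 ≈ 0.0020833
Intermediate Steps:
1/((-12/(11 - 1*2)*18)*(-20)) = 1/((-12/(11 - 2)*18)*(-20)) = 1/((-12/9*18)*(-20)) = 1/((-12*⅑*18)*(-20)) = 1/(-4/3*18*(-20)) = 1/(-24*(-20)) = 1/480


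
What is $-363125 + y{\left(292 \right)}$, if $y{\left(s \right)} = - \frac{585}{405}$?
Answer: $- \frac{3268138}{9} \approx -3.6313 \cdot 10^{5}$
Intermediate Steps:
$y{\left(s \right)} = - \frac{13}{9}$ ($y{\left(s \right)} = \left(-585\right) \frac{1}{405} = - \frac{13}{9}$)
$-363125 + y{\left(292 \right)} = -363125 - \frac{13}{9} = - \frac{3268138}{9}$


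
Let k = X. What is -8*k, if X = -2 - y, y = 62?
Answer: 512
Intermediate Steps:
X = -64 (X = -2 - 1*62 = -2 - 62 = -64)
k = -64
-8*k = -8*(-64) = 512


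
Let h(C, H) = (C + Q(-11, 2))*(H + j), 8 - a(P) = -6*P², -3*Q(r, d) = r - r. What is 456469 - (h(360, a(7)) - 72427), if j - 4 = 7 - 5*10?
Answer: 434216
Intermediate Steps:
j = -39 (j = 4 + (7 - 5*10) = 4 + (7 - 50) = 4 - 43 = -39)
Q(r, d) = 0 (Q(r, d) = -(r - r)/3 = -⅓*0 = 0)
a(P) = 8 + 6*P² (a(P) = 8 - (-6)*P² = 8 + 6*P²)
h(C, H) = C*(-39 + H) (h(C, H) = (C + 0)*(H - 39) = C*(-39 + H))
456469 - (h(360, a(7)) - 72427) = 456469 - (360*(-39 + (8 + 6*7²)) - 72427) = 456469 - (360*(-39 + (8 + 6*49)) - 72427) = 456469 - (360*(-39 + (8 + 294)) - 72427) = 456469 - (360*(-39 + 302) - 72427) = 456469 - (360*263 - 72427) = 456469 - (94680 - 72427) = 456469 - 1*22253 = 456469 - 22253 = 434216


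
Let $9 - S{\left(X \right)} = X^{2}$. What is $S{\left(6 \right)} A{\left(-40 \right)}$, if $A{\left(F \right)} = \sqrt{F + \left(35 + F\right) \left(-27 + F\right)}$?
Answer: $- 27 \sqrt{295} \approx -463.74$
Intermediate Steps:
$A{\left(F \right)} = \sqrt{F + \left(-27 + F\right) \left(35 + F\right)}$
$S{\left(X \right)} = 9 - X^{2}$
$S{\left(6 \right)} A{\left(-40 \right)} = \left(9 - 6^{2}\right) \sqrt{-945 + \left(-40\right)^{2} + 9 \left(-40\right)} = \left(9 - 36\right) \sqrt{-945 + 1600 - 360} = \left(9 - 36\right) \sqrt{295} = - 27 \sqrt{295}$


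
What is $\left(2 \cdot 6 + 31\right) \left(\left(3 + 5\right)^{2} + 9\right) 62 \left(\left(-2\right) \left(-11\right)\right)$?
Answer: $4281596$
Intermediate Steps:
$\left(2 \cdot 6 + 31\right) \left(\left(3 + 5\right)^{2} + 9\right) 62 \left(\left(-2\right) \left(-11\right)\right) = \left(12 + 31\right) \left(8^{2} + 9\right) 62 \cdot 22 = 43 \left(64 + 9\right) 62 \cdot 22 = 43 \cdot 73 \cdot 62 \cdot 22 = 3139 \cdot 62 \cdot 22 = 194618 \cdot 22 = 4281596$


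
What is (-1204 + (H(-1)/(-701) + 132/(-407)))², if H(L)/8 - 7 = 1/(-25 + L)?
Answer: 164918889633876624/113691026761 ≈ 1.4506e+6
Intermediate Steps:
H(L) = 56 + 8/(-25 + L)
(-1204 + (H(-1)/(-701) + 132/(-407)))² = (-1204 + ((8*(-174 + 7*(-1))/(-25 - 1))/(-701) + 132/(-407)))² = (-1204 + ((8*(-174 - 7)/(-26))*(-1/701) + 132*(-1/407)))² = (-1204 + ((8*(-1/26)*(-181))*(-1/701) - 12/37))² = (-1204 + ((724/13)*(-1/701) - 12/37))² = (-1204 + (-724/9113 - 12/37))² = (-1204 - 136144/337181)² = (-406102068/337181)² = 164918889633876624/113691026761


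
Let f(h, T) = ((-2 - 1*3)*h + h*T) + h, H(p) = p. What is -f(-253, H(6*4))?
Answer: 5060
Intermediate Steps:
f(h, T) = -4*h + T*h (f(h, T) = ((-2 - 3)*h + T*h) + h = (-5*h + T*h) + h = -4*h + T*h)
-f(-253, H(6*4)) = -(-253)*(-4 + 6*4) = -(-253)*(-4 + 24) = -(-253)*20 = -1*(-5060) = 5060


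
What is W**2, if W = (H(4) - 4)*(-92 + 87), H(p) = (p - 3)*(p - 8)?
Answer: 1600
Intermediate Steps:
H(p) = (-8 + p)*(-3 + p) (H(p) = (-3 + p)*(-8 + p) = (-8 + p)*(-3 + p))
W = 40 (W = ((24 + 4**2 - 11*4) - 4)*(-92 + 87) = ((24 + 16 - 44) - 4)*(-5) = (-4 - 4)*(-5) = -8*(-5) = 40)
W**2 = 40**2 = 1600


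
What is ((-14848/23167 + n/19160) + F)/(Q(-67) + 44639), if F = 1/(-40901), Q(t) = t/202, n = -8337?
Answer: -1973138801111679/81852478335559972460 ≈ -2.4106e-5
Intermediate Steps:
Q(t) = t/202 (Q(t) = t*(1/202) = t/202)
F = -1/40901 ≈ -2.4449e-5
((-14848/23167 + n/19160) + F)/(Q(-67) + 44639) = ((-14848/23167 - 8337/19160) - 1/40901)/((1/202)*(-67) + 44639) = ((-14848*1/23167 - 8337*1/19160) - 1/40901)/(-67/202 + 44639) = ((-14848/23167 - 8337/19160) - 1/40901)/(9017011/202) = (-477630959/443879720 - 1/40901)*(202/9017011) = -19536027733779/18155124427720*202/9017011 = -1973138801111679/81852478335559972460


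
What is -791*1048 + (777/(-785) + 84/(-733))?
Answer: -476992967521/575405 ≈ -8.2897e+5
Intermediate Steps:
-791*1048 + (777/(-785) + 84/(-733)) = -828968 + (777*(-1/785) + 84*(-1/733)) = -828968 + (-777/785 - 84/733) = -828968 - 635481/575405 = -476992967521/575405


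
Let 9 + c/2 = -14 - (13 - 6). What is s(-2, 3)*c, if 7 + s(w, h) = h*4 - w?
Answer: -420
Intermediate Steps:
c = -60 (c = -18 + 2*(-14 - (13 - 6)) = -18 + 2*(-14 - 1*7) = -18 + 2*(-14 - 7) = -18 + 2*(-21) = -18 - 42 = -60)
s(w, h) = -7 - w + 4*h (s(w, h) = -7 + (h*4 - w) = -7 + (4*h - w) = -7 + (-w + 4*h) = -7 - w + 4*h)
s(-2, 3)*c = (-7 - 1*(-2) + 4*3)*(-60) = (-7 + 2 + 12)*(-60) = 7*(-60) = -420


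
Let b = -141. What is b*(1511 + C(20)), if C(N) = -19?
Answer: -210372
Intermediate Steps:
b*(1511 + C(20)) = -141*(1511 - 19) = -141*1492 = -210372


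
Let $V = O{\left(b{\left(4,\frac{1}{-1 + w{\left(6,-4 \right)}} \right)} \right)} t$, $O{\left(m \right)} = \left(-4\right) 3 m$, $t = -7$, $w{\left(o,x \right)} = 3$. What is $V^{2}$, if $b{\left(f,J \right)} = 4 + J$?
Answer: $142884$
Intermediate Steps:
$O{\left(m \right)} = - 12 m$
$V = 378$ ($V = - 12 \left(4 + \frac{1}{-1 + 3}\right) \left(-7\right) = - 12 \left(4 + \frac{1}{2}\right) \left(-7\right) = \left(-12\right) \frac{9}{2} \left(-7\right) = \left(-54\right) \left(-7\right) = 378$)
$V^{2} = 378^{2} = 142884$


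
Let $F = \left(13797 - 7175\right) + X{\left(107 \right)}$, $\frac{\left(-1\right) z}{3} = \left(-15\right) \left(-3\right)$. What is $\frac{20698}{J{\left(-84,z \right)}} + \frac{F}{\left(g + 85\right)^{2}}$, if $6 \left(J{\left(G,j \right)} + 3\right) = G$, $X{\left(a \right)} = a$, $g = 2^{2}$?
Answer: $- \frac{163834465}{134657} \approx -1216.7$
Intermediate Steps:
$g = 4$
$z = -135$ ($z = - 3 \left(\left(-15\right) \left(-3\right)\right) = \left(-3\right) 45 = -135$)
$J{\left(G,j \right)} = -3 + \frac{G}{6}$
$F = 6729$ ($F = \left(13797 - 7175\right) + 107 = 6622 + 107 = 6729$)
$\frac{20698}{J{\left(-84,z \right)}} + \frac{F}{\left(g + 85\right)^{2}} = \frac{20698}{-3 + \frac{1}{6} \left(-84\right)} + \frac{6729}{\left(4 + 85\right)^{2}} = \frac{20698}{-3 - 14} + \frac{6729}{89^{2}} = \frac{20698}{-17} + \frac{6729}{7921} = 20698 \left(- \frac{1}{17}\right) + 6729 \cdot \frac{1}{7921} = - \frac{20698}{17} + \frac{6729}{7921} = - \frac{163834465}{134657}$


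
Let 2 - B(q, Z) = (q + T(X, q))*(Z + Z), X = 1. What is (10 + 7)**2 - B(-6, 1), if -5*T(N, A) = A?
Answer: 1387/5 ≈ 277.40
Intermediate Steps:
T(N, A) = -A/5
B(q, Z) = 2 - 8*Z*q/5 (B(q, Z) = 2 - (q - q/5)*(Z + Z) = 2 - 4*q/5*2*Z = 2 - 8*Z*q/5)
(10 + 7)**2 - B(-6, 1) = (10 + 7)**2 - (2 - 8/5*1*(-6)) = 17**2 - (2 + 48/5) = 289 - 1*58/5 = 289 - 58/5 = 1387/5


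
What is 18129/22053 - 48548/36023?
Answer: -139189359/264805073 ≈ -0.52563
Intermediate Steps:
18129/22053 - 48548/36023 = 18129*(1/22053) - 48548*1/36023 = 6043/7351 - 48548/36023 = -139189359/264805073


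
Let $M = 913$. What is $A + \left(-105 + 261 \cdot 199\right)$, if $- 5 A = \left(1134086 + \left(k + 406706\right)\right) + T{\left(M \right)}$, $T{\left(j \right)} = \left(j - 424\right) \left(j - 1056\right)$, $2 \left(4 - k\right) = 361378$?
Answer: $-206202$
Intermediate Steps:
$k = -180685$ ($k = 4 - 180689 = -180685$)
$T{\left(j \right)} = \left(-1056 + j\right) \left(-424 + j\right)$ ($T{\left(j \right)} = \left(-424 + j\right) \left(-1056 + j\right) = \left(-1056 + j\right) \left(-424 + j\right)$)
$A = -258036$ ($A = - \frac{\left(1134086 + \left(-180685 + 406706\right)\right) + \left(447744 + 913^{2} - 1351240\right)}{5} = - \frac{\left(1134086 + 226021\right) + \left(447744 + 833569 - 1351240\right)}{5} = - \frac{1360107 - 69927}{5} = \left(- \frac{1}{5}\right) 1290180 = -258036$)
$A + \left(-105 + 261 \cdot 199\right) = -258036 + \left(-105 + 261 \cdot 199\right) = -258036 + \left(-105 + 51939\right) = -258036 + 51834 = -206202$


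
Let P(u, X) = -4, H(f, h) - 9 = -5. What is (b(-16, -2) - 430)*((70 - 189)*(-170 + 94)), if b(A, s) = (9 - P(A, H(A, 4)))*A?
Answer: -5770072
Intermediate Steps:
H(f, h) = 4 (H(f, h) = 9 - 5 = 4)
b(A, s) = 13*A (b(A, s) = (9 - 1*(-4))*A = (9 + 4)*A = 13*A)
(b(-16, -2) - 430)*((70 - 189)*(-170 + 94)) = (13*(-16) - 430)*((70 - 189)*(-170 + 94)) = (-208 - 430)*(-119*(-76)) = -638*9044 = -5770072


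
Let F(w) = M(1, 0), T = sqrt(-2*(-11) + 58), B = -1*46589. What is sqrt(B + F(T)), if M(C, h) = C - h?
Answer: 2*I*sqrt(11647) ≈ 215.84*I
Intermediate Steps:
B = -46589
T = 4*sqrt(5) (T = sqrt(22 + 58) = sqrt(80) = 4*sqrt(5) ≈ 8.9443)
F(w) = 1 (F(w) = 1 - 1*0 = 1 + 0 = 1)
sqrt(B + F(T)) = sqrt(-46589 + 1) = sqrt(-46588) = 2*I*sqrt(11647)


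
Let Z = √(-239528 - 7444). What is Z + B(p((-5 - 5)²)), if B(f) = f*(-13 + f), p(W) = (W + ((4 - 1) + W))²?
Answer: 1697645964 + 2*I*√61743 ≈ 1.6976e+9 + 496.96*I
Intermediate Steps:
p(W) = (3 + 2*W)² (p(W) = (W + (3 + W))² = (3 + 2*W)²)
Z = 2*I*√61743 (Z = √(-246972) = 2*I*√61743 ≈ 496.96*I)
Z + B(p((-5 - 5)²)) = 2*I*√61743 + (3 + 2*(-5 - 5)²)²*(-13 + (3 + 2*(-5 - 5)²)²) = 2*I*√61743 + (3 + 2*(-10)²)²*(-13 + (3 + 2*(-10)²)²) = 2*I*√61743 + (3 + 2*100)²*(-13 + (3 + 2*100)²) = 2*I*√61743 + (3 + 200)²*(-13 + (3 + 200)²) = 2*I*√61743 + 203²*(-13 + 203²) = 2*I*√61743 + 41209*(-13 + 41209) = 2*I*√61743 + 41209*41196 = 2*I*√61743 + 1697645964 = 1697645964 + 2*I*√61743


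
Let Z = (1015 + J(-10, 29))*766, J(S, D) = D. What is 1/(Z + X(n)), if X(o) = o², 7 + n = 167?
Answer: 1/825304 ≈ 1.2117e-6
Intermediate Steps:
n = 160 (n = -7 + 167 = 160)
Z = 799704 (Z = (1015 + 29)*766 = 1044*766 = 799704)
1/(Z + X(n)) = 1/(799704 + 160²) = 1/(799704 + 25600) = 1/825304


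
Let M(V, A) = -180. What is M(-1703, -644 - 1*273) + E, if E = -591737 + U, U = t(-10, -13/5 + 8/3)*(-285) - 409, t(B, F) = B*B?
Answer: -620826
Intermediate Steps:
t(B, F) = B²
U = -28909 (U = (-10)²*(-285) - 409 = 100*(-285) - 409 = -28500 - 409 = -28909)
E = -620646 (E = -591737 - 28909 = -620646)
M(-1703, -644 - 1*273) + E = -180 - 620646 = -620826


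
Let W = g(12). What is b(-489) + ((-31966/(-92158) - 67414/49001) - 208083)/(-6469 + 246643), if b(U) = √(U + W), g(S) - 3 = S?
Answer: -21356203760740/24649680751443 + I*√474 ≈ -0.86639 + 21.772*I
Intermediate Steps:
g(S) = 3 + S
W = 15 (W = 3 + 12 = 15)
b(U) = √(15 + U) (b(U) = √(U + 15) = √(15 + U))
b(-489) + ((-31966/(-92158) - 67414/49001) - 208083)/(-6469 + 246643) = √(15 - 489) + ((-31966/(-92158) - 67414/49001) - 208083)/(-6469 + 246643) = √(-474) + ((-31966*(-1/92158) - 67414*1/49001) - 208083)/240174 = I*√474 + ((1453/4189 - 67414/49001) - 208083)*(1/240174) = I*√474 + (-211198793/205265189 - 208083)*(1/240174) = I*√474 - 42712407521480/205265189*1/240174 = I*√474 - 21356203760740/24649680751443 = -21356203760740/24649680751443 + I*√474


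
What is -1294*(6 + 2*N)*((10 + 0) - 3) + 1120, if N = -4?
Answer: 19236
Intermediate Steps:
-1294*(6 + 2*N)*((10 + 0) - 3) + 1120 = -1294*(6 + 2*(-4))*((10 + 0) - 3) + 1120 = -1294*(6 - 8)*(10 - 3) + 1120 = -(-2588)*7 + 1120 = -1294*(-14) + 1120 = 18116 + 1120 = 19236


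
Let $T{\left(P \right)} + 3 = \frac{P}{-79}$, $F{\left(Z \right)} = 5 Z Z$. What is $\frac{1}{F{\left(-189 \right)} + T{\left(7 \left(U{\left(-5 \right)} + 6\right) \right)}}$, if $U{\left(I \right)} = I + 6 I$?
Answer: $\frac{79}{14109761} \approx 5.599 \cdot 10^{-6}$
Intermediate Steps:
$F{\left(Z \right)} = 5 Z^{2}$
$U{\left(I \right)} = 7 I$
$T{\left(P \right)} = -3 - \frac{P}{79}$ ($T{\left(P \right)} = -3 + \frac{P}{-79} = -3 - \frac{P}{79}$)
$\frac{1}{F{\left(-189 \right)} + T{\left(7 \left(U{\left(-5 \right)} + 6\right) \right)}} = \frac{1}{5 \left(-189\right)^{2} - \left(3 + \frac{7 \left(7 \left(-5\right) + 6\right)}{79}\right)} = \frac{1}{5 \cdot 35721 - \left(3 + \frac{7 \left(-35 + 6\right)}{79}\right)} = \frac{1}{178605 - \left(3 + \frac{7 \left(-29\right)}{79}\right)} = \frac{1}{178605 - \frac{34}{79}} = \frac{1}{\frac{14109761}{79}} = \frac{79}{14109761}$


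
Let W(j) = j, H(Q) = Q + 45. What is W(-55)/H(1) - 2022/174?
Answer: -17097/1334 ≈ -12.816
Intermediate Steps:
H(Q) = 45 + Q
W(-55)/H(1) - 2022/174 = -55/(45 + 1) - 2022/174 = -55/46 - 2022*1/174 = -55*1/46 - 337/29 = -55/46 - 337/29 = -17097/1334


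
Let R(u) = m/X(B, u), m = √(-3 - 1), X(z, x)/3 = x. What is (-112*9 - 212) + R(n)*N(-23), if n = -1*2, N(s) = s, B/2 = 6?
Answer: -1220 + 23*I/3 ≈ -1220.0 + 7.6667*I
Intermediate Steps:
B = 12 (B = 2*6 = 12)
X(z, x) = 3*x
m = 2*I (m = √(-4) = 2*I ≈ 2.0*I)
n = -2
R(u) = 2*I/(3*u) (R(u) = (2*I)/((3*u)) = (2*I)*(1/(3*u)) = 2*I/(3*u))
(-112*9 - 212) + R(n)*N(-23) = (-112*9 - 212) + ((⅔)*I/(-2))*(-23) = (-1008 - 212) + ((⅔)*I*(-½))*(-23) = -1220 - I/3*(-23) = -1220 + 23*I/3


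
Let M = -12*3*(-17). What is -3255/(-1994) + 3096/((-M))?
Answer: -116149/33898 ≈ -3.4264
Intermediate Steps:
M = 612 (M = -36*(-17) = 612)
-3255/(-1994) + 3096/((-M)) = -3255/(-1994) + 3096/((-1*612)) = -3255*(-1/1994) + 3096/(-612) = 3255/1994 + 3096*(-1/612) = 3255/1994 - 86/17 = -116149/33898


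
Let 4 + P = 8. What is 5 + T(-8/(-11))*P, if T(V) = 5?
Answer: 25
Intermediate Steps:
P = 4 (P = -4 + 8 = 4)
5 + T(-8/(-11))*P = 5 + 5*4 = 5 + 20 = 25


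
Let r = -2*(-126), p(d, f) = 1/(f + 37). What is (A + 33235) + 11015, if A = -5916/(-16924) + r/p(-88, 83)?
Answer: 315168669/4231 ≈ 74490.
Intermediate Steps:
p(d, f) = 1/(37 + f)
r = 252
A = 127946919/4231 (A = -5916/(-16924) + 252/(1/(37 + 83)) = -5916*(-1/16924) + 252/(1/120) = 1479/4231 + 252/(1/120) = 1479/4231 + 252*120 = 1479/4231 + 30240 = 127946919/4231 ≈ 30240.)
(A + 33235) + 11015 = (127946919/4231 + 33235) + 11015 = 268564204/4231 + 11015 = 315168669/4231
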